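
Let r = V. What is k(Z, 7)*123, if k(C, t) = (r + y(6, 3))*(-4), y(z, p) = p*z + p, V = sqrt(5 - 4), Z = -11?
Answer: -10824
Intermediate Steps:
V = 1 (V = sqrt(1) = 1)
y(z, p) = p + p*z
r = 1
k(C, t) = -88 (k(C, t) = (1 + 3*(1 + 6))*(-4) = (1 + 3*7)*(-4) = (1 + 21)*(-4) = 22*(-4) = -88)
k(Z, 7)*123 = -88*123 = -10824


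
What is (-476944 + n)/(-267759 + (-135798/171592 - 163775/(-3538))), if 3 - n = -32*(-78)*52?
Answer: 92085762843892/40631714402497 ≈ 2.2663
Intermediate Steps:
n = -129789 (n = 3 - (-32*(-78))*52 = 3 - 2496*52 = 3 - 1*129792 = 3 - 129792 = -129789)
(-476944 + n)/(-267759 + (-135798/171592 - 163775/(-3538))) = (-476944 - 129789)/(-267759 + (-135798/171592 - 163775/(-3538))) = -606733/(-267759 + (-135798*1/171592 - 163775*(-1/3538))) = -606733/(-267759 + (-67899/85796 + 163775/3538)) = -606733/(-267759 + 6905506619/151773124) = -606733/(-40631714402497/151773124) = -606733*(-151773124/40631714402497) = 92085762843892/40631714402497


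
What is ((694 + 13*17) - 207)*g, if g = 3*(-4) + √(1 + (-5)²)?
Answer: -8496 + 708*√26 ≈ -4885.9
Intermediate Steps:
g = -12 + √26 (g = -12 + √(1 + 25) = -12 + √26 ≈ -6.9010)
((694 + 13*17) - 207)*g = ((694 + 13*17) - 207)*(-12 + √26) = ((694 + 221) - 207)*(-12 + √26) = (915 - 207)*(-12 + √26) = 708*(-12 + √26) = -8496 + 708*√26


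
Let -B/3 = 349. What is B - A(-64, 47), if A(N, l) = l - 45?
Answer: -1049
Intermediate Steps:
A(N, l) = -45 + l
B = -1047 (B = -3*349 = -1047)
B - A(-64, 47) = -1047 - (-45 + 47) = -1047 - 1*2 = -1047 - 2 = -1049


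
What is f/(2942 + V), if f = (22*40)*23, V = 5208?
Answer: 2024/815 ≈ 2.4834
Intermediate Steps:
f = 20240 (f = 880*23 = 20240)
f/(2942 + V) = 20240/(2942 + 5208) = 20240/8150 = 20240*(1/8150) = 2024/815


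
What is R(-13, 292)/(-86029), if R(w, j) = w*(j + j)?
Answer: 7592/86029 ≈ 0.088249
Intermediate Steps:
R(w, j) = 2*j*w (R(w, j) = w*(2*j) = 2*j*w)
R(-13, 292)/(-86029) = (2*292*(-13))/(-86029) = -7592*(-1/86029) = 7592/86029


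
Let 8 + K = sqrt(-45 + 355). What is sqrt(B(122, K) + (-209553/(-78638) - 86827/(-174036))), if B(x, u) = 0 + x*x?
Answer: sqrt(174274997794480321592133)/3421460742 ≈ 122.01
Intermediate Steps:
K = -8 + sqrt(310) (K = -8 + sqrt(-45 + 355) = -8 + sqrt(310) ≈ 9.6068)
B(x, u) = x**2 (B(x, u) = 0 + x**2 = x**2)
sqrt(B(122, K) + (-209553/(-78638) - 86827/(-174036))) = sqrt(122**2 + (-209553/(-78638) - 86827/(-174036))) = sqrt(14884 + (-209553*(-1/78638) - 86827*(-1/174036))) = sqrt(14884 + (209553/78638 + 86827/174036)) = sqrt(14884 + 21648833767/6842921484) = sqrt(101871692201623/6842921484) = sqrt(174274997794480321592133)/3421460742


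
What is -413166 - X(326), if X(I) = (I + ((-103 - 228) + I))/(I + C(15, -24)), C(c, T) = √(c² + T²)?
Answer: -43578788496/105475 + 963*√89/105475 ≈ -4.1317e+5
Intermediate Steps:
C(c, T) = √(T² + c²)
X(I) = (-331 + 2*I)/(I + 3*√89) (X(I) = (I + ((-103 - 228) + I))/(I + √((-24)² + 15²)) = (I + (-331 + I))/(I + √(576 + 225)) = (-331 + 2*I)/(I + √801) = (-331 + 2*I)/(I + 3*√89))
-413166 - X(326) = -413166 - (-331 + 2*326)/(326 + 3*√89) = -413166 - (-331 + 652)/(326 + 3*√89) = -413166 - 321/(326 + 3*√89)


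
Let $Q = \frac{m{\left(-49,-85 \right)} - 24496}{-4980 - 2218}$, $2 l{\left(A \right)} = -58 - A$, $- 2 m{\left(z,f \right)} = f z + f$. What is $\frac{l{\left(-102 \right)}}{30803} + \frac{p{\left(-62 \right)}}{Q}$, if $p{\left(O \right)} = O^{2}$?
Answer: $\frac{3436662261}{3295921} \approx 1042.7$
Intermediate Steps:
$m{\left(z,f \right)} = - \frac{f}{2} - \frac{f z}{2}$ ($m{\left(z,f \right)} = - \frac{f z + f}{2} = - \frac{f + f z}{2} = - \frac{f}{2} - \frac{f z}{2}$)
$l{\left(A \right)} = -29 - \frac{A}{2}$ ($l{\left(A \right)} = \frac{-58 - A}{2} = -29 - \frac{A}{2}$)
$Q = \frac{13268}{3599}$ ($Q = \frac{\left(- \frac{1}{2}\right) \left(-85\right) \left(1 - 49\right) - 24496}{-4980 - 2218} = \frac{\left(- \frac{1}{2}\right) \left(-85\right) \left(-48\right) - 24496}{-7198} = \left(-2040 - 24496\right) \left(- \frac{1}{7198}\right) = \left(-26536\right) \left(- \frac{1}{7198}\right) = \frac{13268}{3599} \approx 3.6866$)
$\frac{l{\left(-102 \right)}}{30803} + \frac{p{\left(-62 \right)}}{Q} = \frac{-29 - -51}{30803} + \frac{\left(-62\right)^{2}}{\frac{13268}{3599}} = \left(-29 + 51\right) \frac{1}{30803} + 3844 \cdot \frac{3599}{13268} = 22 \cdot \frac{1}{30803} + \frac{111569}{107} = \frac{22}{30803} + \frac{111569}{107} = \frac{3436662261}{3295921}$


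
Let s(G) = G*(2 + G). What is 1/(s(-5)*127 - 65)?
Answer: 1/1840 ≈ 0.00054348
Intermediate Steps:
1/(s(-5)*127 - 65) = 1/(-5*(2 - 5)*127 - 65) = 1/(-5*(-3)*127 - 65) = 1/(15*127 - 65) = 1/(1905 - 65) = 1/1840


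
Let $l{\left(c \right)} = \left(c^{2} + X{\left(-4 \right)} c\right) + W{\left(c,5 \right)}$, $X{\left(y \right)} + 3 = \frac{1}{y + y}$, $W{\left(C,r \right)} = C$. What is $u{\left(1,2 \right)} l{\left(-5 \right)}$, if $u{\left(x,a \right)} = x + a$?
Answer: $\frac{855}{8} \approx 106.88$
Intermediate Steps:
$u{\left(x,a \right)} = a + x$
$X{\left(y \right)} = -3 + \frac{1}{2 y}$ ($X{\left(y \right)} = -3 + \frac{1}{y + y} = -3 + \frac{1}{2 y}$)
$l{\left(c \right)} = c^{2} - \frac{17 c}{8}$ ($l{\left(c \right)} = \left(c^{2} + \left(-3 + \frac{1}{2 \left(-4\right)}\right) c\right) + c = \left(c^{2} + \left(-3 + \frac{1}{2} \left(- \frac{1}{4}\right)\right) c\right) + c = \left(c^{2} + \left(-3 - \frac{1}{8}\right) c\right) + c = \left(c^{2} - \frac{25 c}{8}\right) + c = c^{2} - \frac{17 c}{8}$)
$u{\left(1,2 \right)} l{\left(-5 \right)} = \left(2 + 1\right) \frac{1}{8} \left(-5\right) \left(-17 + 8 \left(-5\right)\right) = 3 \cdot \frac{1}{8} \left(-5\right) \left(-17 - 40\right) = 3 \cdot \frac{1}{8} \left(-5\right) \left(-57\right) = 3 \cdot \frac{285}{8} = \frac{855}{8}$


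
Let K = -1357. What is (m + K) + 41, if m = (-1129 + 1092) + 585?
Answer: -768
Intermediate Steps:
m = 548 (m = -37 + 585 = 548)
(m + K) + 41 = (548 - 1357) + 41 = -809 + 41 = -768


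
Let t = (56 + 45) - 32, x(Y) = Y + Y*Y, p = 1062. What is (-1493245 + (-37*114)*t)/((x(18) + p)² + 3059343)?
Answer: -1784287/5030559 ≈ -0.35469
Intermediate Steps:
x(Y) = Y + Y²
t = 69 (t = 101 - 32 = 69)
(-1493245 + (-37*114)*t)/((x(18) + p)² + 3059343) = (-1493245 - 37*114*69)/((18*(1 + 18) + 1062)² + 3059343) = (-1493245 - 4218*69)/((18*19 + 1062)² + 3059343) = (-1493245 - 291042)/((342 + 1062)² + 3059343) = -1784287/(1404² + 3059343) = -1784287/(1971216 + 3059343) = -1784287/5030559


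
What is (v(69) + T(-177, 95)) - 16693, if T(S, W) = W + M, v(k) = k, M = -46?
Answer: -16575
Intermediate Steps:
T(S, W) = -46 + W (T(S, W) = W - 46 = -46 + W)
(v(69) + T(-177, 95)) - 16693 = (69 + (-46 + 95)) - 16693 = (69 + 49) - 16693 = 118 - 16693 = -16575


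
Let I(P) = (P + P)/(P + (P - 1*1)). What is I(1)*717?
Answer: 1434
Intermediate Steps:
I(P) = 2*P/(-1 + 2*P) (I(P) = (2*P)/(P + (P - 1)) = (2*P)/(P + (-1 + P)) = (2*P)/(-1 + 2*P) = 2*P/(-1 + 2*P))
I(1)*717 = (2*1/(-1 + 2*1))*717 = (2*1/(-1 + 2))*717 = (2*1/1)*717 = (2*1*1)*717 = 2*717 = 1434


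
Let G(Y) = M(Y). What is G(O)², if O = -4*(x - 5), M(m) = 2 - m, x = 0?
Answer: 324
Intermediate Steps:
O = 20 (O = -4*(0 - 5) = -4*(-5) = 20)
G(Y) = 2 - Y
G(O)² = (2 - 1*20)² = (2 - 20)² = (-18)² = 324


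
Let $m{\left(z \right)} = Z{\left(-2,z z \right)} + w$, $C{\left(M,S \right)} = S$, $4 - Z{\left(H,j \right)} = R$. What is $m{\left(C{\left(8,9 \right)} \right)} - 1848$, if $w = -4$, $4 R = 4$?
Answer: $-1849$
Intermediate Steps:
$R = 1$ ($R = \frac{1}{4} \cdot 4 = 1$)
$Z{\left(H,j \right)} = 3$ ($Z{\left(H,j \right)} = 4 - 1 = 3$)
$m{\left(z \right)} = -1$ ($m{\left(z \right)} = 3 - 4 = -1$)
$m{\left(C{\left(8,9 \right)} \right)} - 1848 = -1 - 1848 = -1849$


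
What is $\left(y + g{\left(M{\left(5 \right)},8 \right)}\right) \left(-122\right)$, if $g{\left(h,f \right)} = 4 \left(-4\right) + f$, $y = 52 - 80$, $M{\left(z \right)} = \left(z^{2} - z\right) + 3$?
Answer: $4392$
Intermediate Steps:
$M{\left(z \right)} = 3 + z^{2} - z$
$y = -28$ ($y = 52 - 80 = -28$)
$g{\left(h,f \right)} = -16 + f$
$\left(y + g{\left(M{\left(5 \right)},8 \right)}\right) \left(-122\right) = \left(-28 + \left(-16 + 8\right)\right) \left(-122\right) = \left(-28 - 8\right) \left(-122\right) = \left(-36\right) \left(-122\right) = 4392$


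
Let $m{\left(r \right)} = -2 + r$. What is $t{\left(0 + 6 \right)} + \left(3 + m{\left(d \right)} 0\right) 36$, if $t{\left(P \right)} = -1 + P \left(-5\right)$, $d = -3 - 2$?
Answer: $77$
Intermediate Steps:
$d = -5$ ($d = -3 - 2 = -5$)
$t{\left(P \right)} = -1 - 5 P$
$t{\left(0 + 6 \right)} + \left(3 + m{\left(d \right)} 0\right) 36 = \left(-1 - 5 \left(0 + 6\right)\right) + \left(3 + \left(-2 - 5\right) 0\right) 36 = \left(-1 - 30\right) + \left(3 - 0\right) 36 = \left(-1 - 30\right) + \left(3 + 0\right) 36 = -31 + 3 \cdot 36 = -31 + 108 = 77$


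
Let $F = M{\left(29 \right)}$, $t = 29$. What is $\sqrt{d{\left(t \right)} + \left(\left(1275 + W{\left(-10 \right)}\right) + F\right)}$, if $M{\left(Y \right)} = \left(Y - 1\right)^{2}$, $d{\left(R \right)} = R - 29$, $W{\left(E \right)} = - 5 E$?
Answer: $\sqrt{2109} \approx 45.924$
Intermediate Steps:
$d{\left(R \right)} = -29 + R$
$M{\left(Y \right)} = \left(-1 + Y\right)^{2}$
$F = 784$ ($F = \left(-1 + 29\right)^{2} = 28^{2} = 784$)
$\sqrt{d{\left(t \right)} + \left(\left(1275 + W{\left(-10 \right)}\right) + F\right)} = \sqrt{\left(-29 + 29\right) + \left(\left(1275 - -50\right) + 784\right)} = \sqrt{0 + \left(\left(1275 + 50\right) + 784\right)} = \sqrt{0 + \left(1325 + 784\right)} = \sqrt{0 + 2109} = \sqrt{2109}$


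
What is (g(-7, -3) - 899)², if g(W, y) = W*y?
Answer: 770884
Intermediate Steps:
(g(-7, -3) - 899)² = (-7*(-3) - 899)² = (21 - 899)² = (-878)² = 770884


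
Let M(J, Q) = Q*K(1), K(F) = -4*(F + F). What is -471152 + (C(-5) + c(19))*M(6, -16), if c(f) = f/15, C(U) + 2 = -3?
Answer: -7074448/15 ≈ -4.7163e+5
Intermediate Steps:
C(U) = -5 (C(U) = -2 - 3 = -5)
c(f) = f/15 (c(f) = f*(1/15) = f/15)
K(F) = -8*F
M(J, Q) = -8*Q (M(J, Q) = Q*(-8*1) = Q*(-8) = -8*Q)
-471152 + (C(-5) + c(19))*M(6, -16) = -471152 + (-5 + (1/15)*19)*(-8*(-16)) = -471152 + (-5 + 19/15)*128 = -471152 - 56/15*128 = -471152 - 7168/15 = -7074448/15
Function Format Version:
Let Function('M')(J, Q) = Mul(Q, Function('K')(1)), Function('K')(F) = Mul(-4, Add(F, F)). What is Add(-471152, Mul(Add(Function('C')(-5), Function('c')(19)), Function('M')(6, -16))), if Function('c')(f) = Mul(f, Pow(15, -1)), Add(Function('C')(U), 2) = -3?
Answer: Rational(-7074448, 15) ≈ -4.7163e+5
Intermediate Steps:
Function('C')(U) = -5 (Function('C')(U) = Add(-2, -3) = -5)
Function('c')(f) = Mul(Rational(1, 15), f) (Function('c')(f) = Mul(f, Rational(1, 15)) = Mul(Rational(1, 15), f))
Function('K')(F) = Mul(-8, F) (Function('K')(F) = Mul(-4, Mul(2, F)) = Mul(-8, F))
Function('M')(J, Q) = Mul(-8, Q) (Function('M')(J, Q) = Mul(Q, Mul(-8, 1)) = Mul(Q, -8) = Mul(-8, Q))
Add(-471152, Mul(Add(Function('C')(-5), Function('c')(19)), Function('M')(6, -16))) = Add(-471152, Mul(Add(-5, Mul(Rational(1, 15), 19)), Mul(-8, -16))) = Add(-471152, Mul(Add(-5, Rational(19, 15)), 128)) = Add(-471152, Mul(Rational(-56, 15), 128)) = Add(-471152, Rational(-7168, 15)) = Rational(-7074448, 15)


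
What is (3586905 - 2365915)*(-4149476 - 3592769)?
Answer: -9453203722550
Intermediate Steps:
(3586905 - 2365915)*(-4149476 - 3592769) = 1220990*(-7742245) = -9453203722550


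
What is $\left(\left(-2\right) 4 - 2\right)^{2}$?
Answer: $100$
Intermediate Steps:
$\left(\left(-2\right) 4 - 2\right)^{2} = \left(-8 - 2\right)^{2} = \left(-10\right)^{2} = 100$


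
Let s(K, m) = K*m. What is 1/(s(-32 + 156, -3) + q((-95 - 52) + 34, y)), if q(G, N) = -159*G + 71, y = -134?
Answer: 1/17666 ≈ 5.6606e-5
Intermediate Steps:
q(G, N) = 71 - 159*G
1/(s(-32 + 156, -3) + q((-95 - 52) + 34, y)) = 1/((-32 + 156)*(-3) + (71 - 159*((-95 - 52) + 34))) = 1/(124*(-3) + (71 - 159*(-147 + 34))) = 1/(-372 + (71 - 159*(-113))) = 1/(-372 + (71 + 17967)) = 1/(-372 + 18038) = 1/17666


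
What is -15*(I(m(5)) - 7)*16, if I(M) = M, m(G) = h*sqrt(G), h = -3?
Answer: 1680 + 720*sqrt(5) ≈ 3290.0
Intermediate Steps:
m(G) = -3*sqrt(G)
-15*(I(m(5)) - 7)*16 = -15*(-3*sqrt(5) - 7)*16 = -15*(-7 - 3*sqrt(5))*16 = (105 + 45*sqrt(5))*16 = 1680 + 720*sqrt(5)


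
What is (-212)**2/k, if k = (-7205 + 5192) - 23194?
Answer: -44944/25207 ≈ -1.7830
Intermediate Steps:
k = -25207 (k = -2013 - 23194 = -25207)
(-212)**2/k = (-212)**2/(-25207) = 44944*(-1/25207) = -44944/25207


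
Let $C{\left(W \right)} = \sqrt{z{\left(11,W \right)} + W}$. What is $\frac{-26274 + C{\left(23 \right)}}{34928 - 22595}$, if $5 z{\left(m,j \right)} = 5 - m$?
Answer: $- \frac{8758}{4111} + \frac{\sqrt{545}}{61665} \approx -2.13$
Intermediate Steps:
$z{\left(m,j \right)} = 1 - \frac{m}{5}$ ($z{\left(m,j \right)} = \frac{5 - m}{5} = 1 - \frac{m}{5}$)
$C{\left(W \right)} = \sqrt{- \frac{6}{5} + W}$ ($C{\left(W \right)} = \sqrt{\left(1 - \frac{11}{5}\right) + W} = \sqrt{- \frac{6}{5} + W}$)
$\frac{-26274 + C{\left(23 \right)}}{34928 - 22595} = \frac{-26274 + \frac{\sqrt{-30 + 25 \cdot 23}}{5}}{34928 - 22595} = \frac{-26274 + \frac{\sqrt{-30 + 575}}{5}}{12333} = \left(-26274 + \frac{\sqrt{545}}{5}\right) \frac{1}{12333} = - \frac{8758}{4111} + \frac{\sqrt{545}}{61665}$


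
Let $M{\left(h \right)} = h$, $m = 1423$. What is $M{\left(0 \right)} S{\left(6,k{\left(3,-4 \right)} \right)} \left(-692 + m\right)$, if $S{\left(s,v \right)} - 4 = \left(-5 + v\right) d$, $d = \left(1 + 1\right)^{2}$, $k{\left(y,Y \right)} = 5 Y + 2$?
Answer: $0$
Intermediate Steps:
$k{\left(y,Y \right)} = 2 + 5 Y$
$d = 4$ ($d = 2^{2} = 4$)
$S{\left(s,v \right)} = -16 + 4 v$ ($S{\left(s,v \right)} = 4 + \left(-5 + v\right) 4 = 4 + \left(-20 + 4 v\right) = -16 + 4 v$)
$M{\left(0 \right)} S{\left(6,k{\left(3,-4 \right)} \right)} \left(-692 + m\right) = 0 \left(-16 + 4 \left(2 + 5 \left(-4\right)\right)\right) \left(-692 + 1423\right) = 0 \left(-16 + 4 \left(2 - 20\right)\right) 731 = 0 \left(-16 + 4 \left(-18\right)\right) 731 = 0 \left(-16 - 72\right) 731 = 0 \left(-88\right) 731 = 0 \cdot 731 = 0$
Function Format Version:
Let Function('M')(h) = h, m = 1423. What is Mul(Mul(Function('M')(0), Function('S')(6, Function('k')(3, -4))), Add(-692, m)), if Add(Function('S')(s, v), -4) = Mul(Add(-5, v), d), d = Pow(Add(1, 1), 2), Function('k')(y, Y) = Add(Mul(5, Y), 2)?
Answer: 0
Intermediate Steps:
Function('k')(y, Y) = Add(2, Mul(5, Y))
d = 4 (d = Pow(2, 2) = 4)
Function('S')(s, v) = Add(-16, Mul(4, v)) (Function('S')(s, v) = Add(4, Mul(Add(-5, v), 4)) = Add(4, Add(-20, Mul(4, v))) = Add(-16, Mul(4, v)))
Mul(Mul(Function('M')(0), Function('S')(6, Function('k')(3, -4))), Add(-692, m)) = Mul(Mul(0, Add(-16, Mul(4, Add(2, Mul(5, -4))))), Add(-692, 1423)) = Mul(Mul(0, Add(-16, Mul(4, Add(2, -20)))), 731) = Mul(Mul(0, Add(-16, Mul(4, -18))), 731) = Mul(Mul(0, Add(-16, -72)), 731) = Mul(Mul(0, -88), 731) = Mul(0, 731) = 0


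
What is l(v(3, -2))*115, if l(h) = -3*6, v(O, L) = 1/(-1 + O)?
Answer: -2070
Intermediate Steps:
l(h) = -18
l(v(3, -2))*115 = -18*115 = -2070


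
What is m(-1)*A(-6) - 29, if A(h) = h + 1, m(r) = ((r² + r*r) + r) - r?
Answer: -39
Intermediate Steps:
m(r) = 2*r² (m(r) = ((r² + r²) + r) - r = (2*r² + r) - r = (r + 2*r²) - r = 2*r²)
A(h) = 1 + h
m(-1)*A(-6) - 29 = (2*(-1)²)*(1 - 6) - 29 = (2*1)*(-5) - 29 = 2*(-5) - 29 = -10 - 29 = -39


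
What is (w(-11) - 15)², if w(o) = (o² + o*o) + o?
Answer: 46656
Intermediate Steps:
w(o) = o + 2*o² (w(o) = (o² + o²) + o = 2*o² + o = o + 2*o²)
(w(-11) - 15)² = (-11*(1 + 2*(-11)) - 15)² = (-11*(1 - 22) - 15)² = (-11*(-21) - 15)² = (231 - 15)² = 216² = 46656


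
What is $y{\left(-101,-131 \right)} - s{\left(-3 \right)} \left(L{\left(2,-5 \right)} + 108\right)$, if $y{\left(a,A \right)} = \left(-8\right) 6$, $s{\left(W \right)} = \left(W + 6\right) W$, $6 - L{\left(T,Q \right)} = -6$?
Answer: $1032$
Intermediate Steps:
$L{\left(T,Q \right)} = 12$ ($L{\left(T,Q \right)} = 6 - -6 = 6 + 6 = 12$)
$s{\left(W \right)} = W \left(6 + W\right)$ ($s{\left(W \right)} = \left(6 + W\right) W = W \left(6 + W\right)$)
$y{\left(a,A \right)} = -48$
$y{\left(-101,-131 \right)} - s{\left(-3 \right)} \left(L{\left(2,-5 \right)} + 108\right) = -48 - - 3 \left(6 - 3\right) \left(12 + 108\right) = -48 - \left(-3\right) 3 \cdot 120 = -48 - \left(-9\right) 120 = -48 - -1080 = -48 + 1080 = 1032$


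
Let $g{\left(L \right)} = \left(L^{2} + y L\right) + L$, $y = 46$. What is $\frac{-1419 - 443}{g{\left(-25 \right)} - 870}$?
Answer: $\frac{931}{710} \approx 1.3113$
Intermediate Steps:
$g{\left(L \right)} = L^{2} + 47 L$ ($g{\left(L \right)} = \left(L^{2} + 46 L\right) + L = L^{2} + 47 L$)
$\frac{-1419 - 443}{g{\left(-25 \right)} - 870} = \frac{-1419 - 443}{- 25 \left(47 - 25\right) - 870} = - \frac{1862}{\left(-25\right) 22 - 870} = - \frac{1862}{-550 - 870} = - \frac{1862}{-1420} = \left(-1862\right) \left(- \frac{1}{1420}\right) = \frac{931}{710}$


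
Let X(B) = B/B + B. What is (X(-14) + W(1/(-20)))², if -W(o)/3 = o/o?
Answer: 256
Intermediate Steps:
X(B) = 1 + B
W(o) = -3 (W(o) = -3*o/o = -3*1 = -3)
(X(-14) + W(1/(-20)))² = ((1 - 14) - 3)² = (-13 - 3)² = (-16)² = 256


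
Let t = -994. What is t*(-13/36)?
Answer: 6461/18 ≈ 358.94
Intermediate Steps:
t*(-13/36) = -(-12922)/36 = -994*(-13/36) = 6461/18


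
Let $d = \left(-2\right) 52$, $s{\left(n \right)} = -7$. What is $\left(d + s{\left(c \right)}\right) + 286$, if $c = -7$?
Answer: $175$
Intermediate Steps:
$d = -104$
$\left(d + s{\left(c \right)}\right) + 286 = \left(-104 - 7\right) + 286 = -111 + 286 = 175$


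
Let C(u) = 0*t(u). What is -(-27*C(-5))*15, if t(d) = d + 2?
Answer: 0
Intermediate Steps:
t(d) = 2 + d
C(u) = 0 (C(u) = 0*(2 + u) = 0)
-(-27*C(-5))*15 = -(-27*0)*15 = -0*15 = -1*0 = 0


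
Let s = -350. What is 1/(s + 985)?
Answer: 1/635 ≈ 0.0015748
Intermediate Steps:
1/(s + 985) = 1/(-350 + 985) = 1/635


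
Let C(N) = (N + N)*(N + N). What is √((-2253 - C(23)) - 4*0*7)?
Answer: I*√4369 ≈ 66.098*I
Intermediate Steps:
C(N) = 4*N² (C(N) = (2*N)*(2*N) = 4*N²)
√((-2253 - C(23)) - 4*0*7) = √((-2253 - 4*23²) - 4*0*7) = √((-2253 - 4*529) + 0*7) = √((-2253 - 1*2116) + 0) = √((-2253 - 2116) + 0) = √(-4369 + 0) = √(-4369) = I*√4369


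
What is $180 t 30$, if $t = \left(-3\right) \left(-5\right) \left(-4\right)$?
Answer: $-324000$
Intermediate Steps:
$t = -60$ ($t = 15 \left(-4\right) = -60$)
$180 t 30 = 180 \left(-60\right) 30 = \left(-10800\right) 30 = -324000$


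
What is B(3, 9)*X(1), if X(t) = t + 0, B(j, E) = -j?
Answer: -3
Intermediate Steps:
X(t) = t
B(3, 9)*X(1) = -1*3*1 = -3*1 = -3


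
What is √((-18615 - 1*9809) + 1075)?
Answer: I*√27349 ≈ 165.38*I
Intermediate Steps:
√((-18615 - 1*9809) + 1075) = √((-18615 - 9809) + 1075) = √(-28424 + 1075) = √(-27349) = I*√27349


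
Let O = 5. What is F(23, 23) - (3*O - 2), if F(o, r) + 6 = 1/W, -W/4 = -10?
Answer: -759/40 ≈ -18.975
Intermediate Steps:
W = 40 (W = -4*(-10) = 40)
F(o, r) = -239/40 (F(o, r) = -6 + 1/40 = -239/40)
F(23, 23) - (3*O - 2) = -239/40 - (3*5 - 2) = -239/40 - (15 - 2) = -239/40 - 1*13 = -239/40 - 13 = -759/40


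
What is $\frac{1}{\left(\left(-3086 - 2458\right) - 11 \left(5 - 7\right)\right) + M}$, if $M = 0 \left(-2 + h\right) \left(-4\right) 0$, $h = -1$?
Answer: $- \frac{1}{5522} \approx -0.00018109$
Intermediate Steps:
$M = 0$ ($M = 0 \left(-2 - 1\right) \left(-4\right) 0 = 0 \left(\left(-3\right) \left(-4\right)\right) 0 = 0 \cdot 12 \cdot 0 = 0 \cdot 0 = 0$)
$\frac{1}{\left(\left(-3086 - 2458\right) - 11 \left(5 - 7\right)\right) + M} = \frac{1}{\left(\left(-3086 - 2458\right) - 11 \left(5 - 7\right)\right) + 0} = \frac{1}{\left(-5544 - -22\right) + 0} = \frac{1}{\left(-5544 + 22\right) + 0} = \frac{1}{-5522 + 0} = \frac{1}{-5522} = - \frac{1}{5522}$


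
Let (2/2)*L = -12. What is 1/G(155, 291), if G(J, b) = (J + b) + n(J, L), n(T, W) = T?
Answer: 1/601 ≈ 0.0016639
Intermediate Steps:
L = -12
G(J, b) = b + 2*J (G(J, b) = (J + b) + J = b + 2*J)
1/G(155, 291) = 1/(291 + 2*155) = 1/(291 + 310) = 1/601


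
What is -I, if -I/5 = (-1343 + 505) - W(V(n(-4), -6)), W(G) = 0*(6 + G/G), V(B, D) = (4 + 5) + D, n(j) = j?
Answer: -4190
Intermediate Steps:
V(B, D) = 9 + D
W(G) = 0 (W(G) = 0*(6 + 1) = 0*7 = 0)
I = 4190 (I = -5*((-1343 + 505) - 1*0) = -5*(-838 + 0) = -5*(-838) = 4190)
-I = -1*4190 = -4190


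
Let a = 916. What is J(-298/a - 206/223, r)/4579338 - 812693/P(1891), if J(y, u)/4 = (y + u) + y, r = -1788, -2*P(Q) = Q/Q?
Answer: 63350246514619312/38975508941 ≈ 1.6254e+6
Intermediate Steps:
P(Q) = -½ (P(Q) = -Q/(2*Q) = -½*1 = -½)
J(y, u) = 4*u + 8*y (J(y, u) = 4*((y + u) + y) = 4*((u + y) + y) = 4*(u + 2*y) = 4*u + 8*y)
J(-298/a - 206/223, r)/4579338 - 812693/P(1891) = (4*(-1788) + 8*(-298/916 - 206/223))/4579338 - 812693/(-½) = (-7152 + 8*(-298*1/916 - 206*1/223))*(1/4579338) - 812693*(-2) = (-7152 + 8*(-149/458 - 206/223))*(1/4579338) + 1625386 = (-7152 + 8*(-127575/102134))*(1/4579338) + 1625386 = (-7152 - 510300/51067)*(1/4579338) + 1625386 = -365741484/51067*1/4579338 + 1625386 = -60956914/38975508941 + 1625386 = 63350246514619312/38975508941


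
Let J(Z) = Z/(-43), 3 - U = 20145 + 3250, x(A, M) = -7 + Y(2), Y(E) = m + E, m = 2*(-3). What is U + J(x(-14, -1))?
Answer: -1005845/43 ≈ -23392.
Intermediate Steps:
m = -6
Y(E) = -6 + E
x(A, M) = -11 (x(A, M) = -7 + (-6 + 2) = -7 - 4 = -11)
U = -23392 (U = 3 - (20145 + 3250) = 3 - 1*23395 = 3 - 23395 = -23392)
J(Z) = -Z/43 (J(Z) = Z*(-1/43) = -Z/43)
U + J(x(-14, -1)) = -23392 - 1/43*(-11) = -23392 + 11/43 = -1005845/43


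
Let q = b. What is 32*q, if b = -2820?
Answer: -90240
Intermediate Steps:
q = -2820
32*q = 32*(-2820) = -90240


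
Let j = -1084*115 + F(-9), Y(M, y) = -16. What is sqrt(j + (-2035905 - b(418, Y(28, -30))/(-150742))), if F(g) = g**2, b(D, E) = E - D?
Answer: 9*I*sqrt(151521615088071)/75371 ≈ 1469.9*I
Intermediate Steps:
j = -124579 (j = -1084*115 + (-9)**2 = -124660 + 81 = -124579)
sqrt(j + (-2035905 - b(418, Y(28, -30))/(-150742))) = sqrt(-124579 + (-2035905 - (-16 - 1*418)/(-150742))) = sqrt(-124579 + (-2035905 - (-16 - 418)*(-1)/150742)) = sqrt(-124579 + (-2035905 - (-434)*(-1)/150742)) = sqrt(-124579 + (-2035905 - 1*217/75371)) = sqrt(-124579 + (-2035905 - 217/75371)) = sqrt(-124579 - 153448195972/75371) = sqrt(-162837839781/75371) = 9*I*sqrt(151521615088071)/75371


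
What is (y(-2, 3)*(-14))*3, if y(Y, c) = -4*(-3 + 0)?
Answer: -504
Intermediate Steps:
y(Y, c) = 12 (y(Y, c) = -4*(-3) = 12)
(y(-2, 3)*(-14))*3 = (12*(-14))*3 = -168*3 = -504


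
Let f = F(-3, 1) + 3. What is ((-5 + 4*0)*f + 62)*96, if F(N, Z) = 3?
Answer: 3072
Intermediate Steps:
f = 6 (f = 3 + 3 = 6)
((-5 + 4*0)*f + 62)*96 = ((-5 + 4*0)*6 + 62)*96 = ((-5 + 0)*6 + 62)*96 = (-5*6 + 62)*96 = (-30 + 62)*96 = 32*96 = 3072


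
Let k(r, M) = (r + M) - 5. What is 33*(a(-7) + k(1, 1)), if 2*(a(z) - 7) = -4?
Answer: 66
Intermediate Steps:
a(z) = 5 (a(z) = 7 + (1/2)*(-4) = 7 - 2 = 5)
k(r, M) = -5 + M + r (k(r, M) = (M + r) - 5 = -5 + M + r)
33*(a(-7) + k(1, 1)) = 33*(5 + (-5 + 1 + 1)) = 33*(5 - 3) = 33*2 = 66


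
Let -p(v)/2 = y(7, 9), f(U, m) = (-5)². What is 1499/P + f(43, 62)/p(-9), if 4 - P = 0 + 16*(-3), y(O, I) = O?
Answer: 9843/364 ≈ 27.041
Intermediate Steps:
f(U, m) = 25
p(v) = -14 (p(v) = -2*7 = -14)
P = 52 (P = 4 - (0 + 16*(-3)) = 4 - (0 - 48) = 4 - 1*(-48) = 4 + 48 = 52)
1499/P + f(43, 62)/p(-9) = 1499/52 + 25/(-14) = 1499*(1/52) + 25*(-1/14) = 1499/52 - 25/14 = 9843/364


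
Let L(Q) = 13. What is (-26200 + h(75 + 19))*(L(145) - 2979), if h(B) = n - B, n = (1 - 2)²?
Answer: 77985038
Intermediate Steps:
n = 1 (n = (-1)² = 1)
h(B) = 1 - B
(-26200 + h(75 + 19))*(L(145) - 2979) = (-26200 + (1 - (75 + 19)))*(13 - 2979) = (-26200 + (1 - 1*94))*(-2966) = (-26200 + (1 - 94))*(-2966) = (-26200 - 93)*(-2966) = -26293*(-2966) = 77985038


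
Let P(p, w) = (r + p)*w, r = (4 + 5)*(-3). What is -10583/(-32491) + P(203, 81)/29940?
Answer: 65003893/81065045 ≈ 0.80187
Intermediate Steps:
r = -27 (r = 9*(-3) = -27)
P(p, w) = w*(-27 + p) (P(p, w) = (-27 + p)*w = w*(-27 + p))
-10583/(-32491) + P(203, 81)/29940 = -10583/(-32491) + (81*(-27 + 203))/29940 = -10583*(-1/32491) + (81*176)*(1/29940) = 10583/32491 + 14256*(1/29940) = 10583/32491 + 1188/2495 = 65003893/81065045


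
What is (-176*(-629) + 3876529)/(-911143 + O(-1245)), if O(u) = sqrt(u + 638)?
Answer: -3632939437319/830181567056 - 3987233*I*sqrt(607)/830181567056 ≈ -4.3761 - 0.00011833*I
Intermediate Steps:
O(u) = sqrt(638 + u)
(-176*(-629) + 3876529)/(-911143 + O(-1245)) = (-176*(-629) + 3876529)/(-911143 + sqrt(638 - 1245)) = (110704 + 3876529)/(-911143 + sqrt(-607)) = 3987233/(-911143 + I*sqrt(607))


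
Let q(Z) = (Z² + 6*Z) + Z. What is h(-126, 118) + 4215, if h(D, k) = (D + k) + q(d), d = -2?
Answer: 4197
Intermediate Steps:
q(Z) = Z² + 7*Z
h(D, k) = -10 + D + k (h(D, k) = (D + k) - 2*(7 - 2) = (D + k) - 2*5 = (D + k) - 10 = -10 + D + k)
h(-126, 118) + 4215 = (-10 - 126 + 118) + 4215 = -18 + 4215 = 4197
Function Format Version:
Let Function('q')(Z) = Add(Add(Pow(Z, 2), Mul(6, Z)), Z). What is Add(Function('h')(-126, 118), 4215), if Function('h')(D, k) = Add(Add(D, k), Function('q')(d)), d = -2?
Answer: 4197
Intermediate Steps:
Function('q')(Z) = Add(Pow(Z, 2), Mul(7, Z))
Function('h')(D, k) = Add(-10, D, k) (Function('h')(D, k) = Add(Add(D, k), Mul(-2, Add(7, -2))) = Add(Add(D, k), Mul(-2, 5)) = Add(Add(D, k), -10) = Add(-10, D, k))
Add(Function('h')(-126, 118), 4215) = Add(Add(-10, -126, 118), 4215) = Add(-18, 4215) = 4197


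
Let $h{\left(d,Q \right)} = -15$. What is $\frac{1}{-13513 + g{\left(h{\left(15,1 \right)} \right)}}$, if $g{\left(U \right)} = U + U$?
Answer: $- \frac{1}{13543} \approx -7.3839 \cdot 10^{-5}$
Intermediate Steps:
$g{\left(U \right)} = 2 U$
$\frac{1}{-13513 + g{\left(h{\left(15,1 \right)} \right)}} = \frac{1}{-13513 + 2 \left(-15\right)} = \frac{1}{-13513 - 30} = \frac{1}{-13543} = - \frac{1}{13543}$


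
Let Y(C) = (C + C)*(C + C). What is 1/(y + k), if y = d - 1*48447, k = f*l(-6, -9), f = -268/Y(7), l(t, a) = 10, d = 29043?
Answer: -49/951466 ≈ -5.1499e-5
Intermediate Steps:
Y(C) = 4*C² (Y(C) = (2*C)*(2*C) = 4*C²)
f = -67/49 (f = -268/(4*7²) = -268/(4*49) = -268/196 = -268*1/196 = -67/49 ≈ -1.3673)
k = -670/49 (k = -67/49*10 = -670/49 ≈ -13.673)
y = -19404 (y = 29043 - 1*48447 = 29043 - 48447 = -19404)
1/(y + k) = 1/(-19404 - 670/49) = 1/(-951466/49) = -49/951466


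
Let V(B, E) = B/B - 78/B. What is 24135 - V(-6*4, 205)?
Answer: 96523/4 ≈ 24131.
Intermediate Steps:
V(B, E) = 1 - 78/B
24135 - V(-6*4, 205) = 24135 - (-78 - 6*4)/((-6*4)) = 24135 - (-78 - 24)/(-24) = 24135 - (-1)*(-102)/24 = 24135 - 1*17/4 = 24135 - 17/4 = 96523/4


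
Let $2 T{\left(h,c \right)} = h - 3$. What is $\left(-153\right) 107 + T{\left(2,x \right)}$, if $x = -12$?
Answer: $- \frac{32743}{2} \approx -16372.0$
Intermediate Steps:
$T{\left(h,c \right)} = - \frac{3}{2} + \frac{h}{2}$ ($T{\left(h,c \right)} = \frac{h - 3}{2} = \frac{-3 + h}{2} = - \frac{3}{2} + \frac{h}{2}$)
$\left(-153\right) 107 + T{\left(2,x \right)} = \left(-153\right) 107 + \left(- \frac{3}{2} + \frac{1}{2} \cdot 2\right) = -16371 + \left(- \frac{3}{2} + 1\right) = -16371 - \frac{1}{2} = - \frac{32743}{2}$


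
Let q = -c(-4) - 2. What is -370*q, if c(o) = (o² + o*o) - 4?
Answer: 11100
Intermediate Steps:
c(o) = -4 + 2*o² (c(o) = (o² + o²) - 4 = 2*o² - 4 = -4 + 2*o²)
q = -30 (q = -(-4 + 2*(-4)²) - 2 = -(-4 + 2*16) - 2 = -(-4 + 32) - 2 = -1*28 - 2 = -28 - 2 = -30)
-370*q = -370*(-30) = 11100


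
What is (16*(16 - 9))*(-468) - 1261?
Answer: -53677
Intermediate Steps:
(16*(16 - 9))*(-468) - 1261 = (16*7)*(-468) - 1261 = 112*(-468) - 1261 = -52416 - 1261 = -53677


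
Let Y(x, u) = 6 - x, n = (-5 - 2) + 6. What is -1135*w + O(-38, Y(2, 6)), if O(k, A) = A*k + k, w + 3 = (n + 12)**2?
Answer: -134120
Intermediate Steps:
n = -1 (n = -7 + 6 = -1)
w = 118 (w = -3 + (-1 + 12)**2 = -3 + 11**2 = -3 + 121 = 118)
O(k, A) = k + A*k
-1135*w + O(-38, Y(2, 6)) = -1135*118 - 38*(1 + (6 - 1*2)) = -133930 - 38*(1 + (6 - 2)) = -133930 - 38*(1 + 4) = -133930 - 38*5 = -133930 - 190 = -134120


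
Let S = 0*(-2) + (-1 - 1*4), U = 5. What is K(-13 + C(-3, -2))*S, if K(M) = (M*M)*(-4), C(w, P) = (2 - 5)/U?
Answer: 18496/5 ≈ 3699.2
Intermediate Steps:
C(w, P) = -3/5 (C(w, P) = (2 - 5)/5 = -3*1/5 = -3/5)
K(M) = -4*M**2 (K(M) = M**2*(-4) = -4*M**2)
S = -5 (S = 0 + (-1 - 4) = 0 - 5 = -5)
K(-13 + C(-3, -2))*S = -4*(-13 - 3/5)**2*(-5) = -4*(-68/5)**2*(-5) = -4*4624/25*(-5) = -18496/25*(-5) = 18496/5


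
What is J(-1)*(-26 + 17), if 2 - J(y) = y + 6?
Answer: 27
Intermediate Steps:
J(y) = -4 - y (J(y) = 2 - (y + 6) = 2 - (6 + y) = 2 + (-6 - y) = -4 - y)
J(-1)*(-26 + 17) = (-4 - 1*(-1))*(-26 + 17) = (-4 + 1)*(-9) = -3*(-9) = 27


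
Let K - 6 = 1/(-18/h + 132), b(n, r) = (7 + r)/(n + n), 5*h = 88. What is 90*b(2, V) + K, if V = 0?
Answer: 1884589/11526 ≈ 163.51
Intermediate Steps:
h = 88/5 (h = (⅕)*88 = 88/5 ≈ 17.600)
b(n, r) = (7 + r)/(2*n) (b(n, r) = (7 + r)/((2*n)) = (7 + r)*(1/(2*n)) = (7 + r)/(2*n))
K = 34622/5763 (K = 6 + 1/(-18/88/5 + 132) = 6 + 1/(-18*5/88 + 132) = 6 + 1/(-45/44 + 132) = 6 + 1/(5763/44) = 6 + 44/5763 = 34622/5763 ≈ 6.0076)
90*b(2, V) + K = 90*((½)*(7 + 0)/2) + 34622/5763 = 90*((½)*(½)*7) + 34622/5763 = 90*(7/4) + 34622/5763 = 315/2 + 34622/5763 = 1884589/11526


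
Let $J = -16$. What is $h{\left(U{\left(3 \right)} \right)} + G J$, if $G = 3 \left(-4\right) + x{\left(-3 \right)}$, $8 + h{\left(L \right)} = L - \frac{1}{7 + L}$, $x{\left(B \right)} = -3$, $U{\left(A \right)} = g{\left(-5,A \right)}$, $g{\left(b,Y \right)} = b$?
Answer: $\frac{453}{2} \approx 226.5$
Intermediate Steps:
$U{\left(A \right)} = -5$
$h{\left(L \right)} = -8 + L - \frac{1}{7 + L}$ ($h{\left(L \right)} = -8 + \left(L - \frac{1}{7 + L}\right) = -8 + L - \frac{1}{7 + L}$)
$G = -15$ ($G = 3 \left(-4\right) - 3 = -12 - 3 = -15$)
$h{\left(U{\left(3 \right)} \right)} + G J = \frac{-57 + \left(-5\right)^{2} - -5}{7 - 5} - -240 = \frac{-57 + 25 + 5}{2} + 240 = \frac{1}{2} \left(-27\right) + 240 = - \frac{27}{2} + 240 = \frac{453}{2}$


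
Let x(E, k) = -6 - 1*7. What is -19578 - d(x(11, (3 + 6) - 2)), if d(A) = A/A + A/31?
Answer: -606936/31 ≈ -19579.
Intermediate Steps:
x(E, k) = -13 (x(E, k) = -6 - 7 = -13)
d(A) = 1 + A/31 (d(A) = 1 + A*(1/31) = 1 + A/31)
-19578 - d(x(11, (3 + 6) - 2)) = -19578 - (1 + (1/31)*(-13)) = -19578 - (1 - 13/31) = -19578 - 1*18/31 = -19578 - 18/31 = -606936/31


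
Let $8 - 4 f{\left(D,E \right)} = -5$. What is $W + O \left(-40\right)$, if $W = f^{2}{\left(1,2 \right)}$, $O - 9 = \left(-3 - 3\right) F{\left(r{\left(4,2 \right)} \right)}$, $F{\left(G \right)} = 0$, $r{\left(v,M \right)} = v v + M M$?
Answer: $- \frac{5591}{16} \approx -349.44$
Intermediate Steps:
$r{\left(v,M \right)} = M^{2} + v^{2}$ ($r{\left(v,M \right)} = v^{2} + M^{2} = M^{2} + v^{2}$)
$f{\left(D,E \right)} = \frac{13}{4}$ ($f{\left(D,E \right)} = 2 - - \frac{5}{4} = 2 + \frac{5}{4} = \frac{13}{4}$)
$O = 9$ ($O = 9 + \left(-3 - 3\right) 0 = 9 - 0 = 9 + 0 = 9$)
$W = \frac{169}{16}$ ($W = \left(\frac{13}{4}\right)^{2} = \frac{169}{16} \approx 10.563$)
$W + O \left(-40\right) = \frac{169}{16} + 9 \left(-40\right) = \frac{169}{16} - 360 = - \frac{5591}{16}$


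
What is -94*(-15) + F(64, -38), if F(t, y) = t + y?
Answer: 1436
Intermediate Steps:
-94*(-15) + F(64, -38) = -94*(-15) + (64 - 38) = 1410 + 26 = 1436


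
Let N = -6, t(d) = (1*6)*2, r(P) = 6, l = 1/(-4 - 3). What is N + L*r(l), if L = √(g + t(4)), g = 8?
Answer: -6 + 12*√5 ≈ 20.833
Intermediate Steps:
l = -⅐ (l = 1/(-7) = -⅐ ≈ -0.14286)
t(d) = 12 (t(d) = 6*2 = 12)
L = 2*√5 (L = √(8 + 12) = √20 = 2*√5 ≈ 4.4721)
N + L*r(l) = -6 + (2*√5)*6 = -6 + 12*√5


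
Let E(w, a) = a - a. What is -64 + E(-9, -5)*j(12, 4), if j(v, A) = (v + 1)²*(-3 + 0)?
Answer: -64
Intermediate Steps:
E(w, a) = 0
j(v, A) = -3*(1 + v)² (j(v, A) = (1 + v)²*(-3) = -3*(1 + v)²)
-64 + E(-9, -5)*j(12, 4) = -64 + 0*(-3*(1 + 12)²) = -64 + 0*(-3*13²) = -64 + 0*(-3*169) = -64 + 0*(-507) = -64 + 0 = -64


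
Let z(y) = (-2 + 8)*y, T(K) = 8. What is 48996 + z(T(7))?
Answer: 49044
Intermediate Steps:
z(y) = 6*y
48996 + z(T(7)) = 48996 + 6*8 = 48996 + 48 = 49044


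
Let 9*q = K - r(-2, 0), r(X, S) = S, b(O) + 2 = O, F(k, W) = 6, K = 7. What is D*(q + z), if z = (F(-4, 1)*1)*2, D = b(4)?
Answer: 230/9 ≈ 25.556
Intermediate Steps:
b(O) = -2 + O
D = 2 (D = -2 + 4 = 2)
q = 7/9 (q = (7 - 1*0)/9 = (7 + 0)/9 = (1/9)*7 = 7/9 ≈ 0.77778)
z = 12 (z = (6*1)*2 = 6*2 = 12)
D*(q + z) = 2*(7/9 + 12) = 2*(115/9) = 230/9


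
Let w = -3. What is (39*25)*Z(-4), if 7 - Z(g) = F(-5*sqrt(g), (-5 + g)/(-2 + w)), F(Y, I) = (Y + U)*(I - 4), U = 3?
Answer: 13260 - 21450*I ≈ 13260.0 - 21450.0*I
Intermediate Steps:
F(Y, I) = (-4 + I)*(3 + Y) (F(Y, I) = (Y + 3)*(I - 4) = (3 + Y)*(-4 + I) = (-4 + I)*(3 + Y))
Z(g) = 16 - 20*sqrt(g) + 3*g/5 + 5*sqrt(g)*(1 - g/5) (Z(g) = 7 - (-12 - (-20)*sqrt(g) + 3*((-5 + g)/(-2 - 3)) + ((-5 + g)/(-2 - 3))*(-5*sqrt(g))) = 7 - (-12 + 20*sqrt(g) + 3*((-5 + g)/(-5)) + ((-5 + g)/(-5))*(-5*sqrt(g))) = 7 - (-12 + 20*sqrt(g) + 3*((-5 + g)*(-1/5)) + ((-5 + g)*(-1/5))*(-5*sqrt(g))) = 7 - (-12 + 20*sqrt(g) + 3*(1 - g/5) + (1 - g/5)*(-5*sqrt(g))) = 7 - (-12 + 20*sqrt(g) + (3 - 3*g/5) - 5*sqrt(g)*(1 - g/5)) = 7 - (-9 + 20*sqrt(g) - 3*g/5 - 5*sqrt(g)*(1 - g/5)) = 7 + (9 - 20*sqrt(g) + 3*g/5 + 5*sqrt(g)*(1 - g/5)) = 16 - 20*sqrt(g) + 3*g/5 + 5*sqrt(g)*(1 - g/5))
(39*25)*Z(-4) = (39*25)*(16 - (-4)**(3/2) - 30*I + (3/5)*(-4)) = 975*(16 - (-8)*I - 30*I - 12/5) = 975*(16 + 8*I - 30*I - 12/5) = 975*(68/5 - 22*I) = 13260 - 21450*I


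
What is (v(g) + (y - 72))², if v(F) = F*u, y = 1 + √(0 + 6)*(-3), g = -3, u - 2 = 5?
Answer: 8518 + 552*√6 ≈ 9870.1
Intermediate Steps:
u = 7 (u = 2 + 5 = 7)
y = 1 - 3*√6 (y = 1 + √6*(-3) = 1 - 3*√6 ≈ -6.3485)
v(F) = 7*F (v(F) = F*7 = 7*F)
(v(g) + (y - 72))² = (7*(-3) + ((1 - 3*√6) - 72))² = (-21 + (-71 - 3*√6))² = (-92 - 3*√6)²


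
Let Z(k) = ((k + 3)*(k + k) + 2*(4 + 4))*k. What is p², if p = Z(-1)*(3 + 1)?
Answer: 2304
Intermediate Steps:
Z(k) = k*(16 + 2*k*(3 + k)) (Z(k) = ((3 + k)*(2*k) + 2*8)*k = (2*k*(3 + k) + 16)*k = (16 + 2*k*(3 + k))*k = k*(16 + 2*k*(3 + k)))
p = -48 (p = (2*(-1)*(8 + (-1)² + 3*(-1)))*(3 + 1) = (2*(-1)*(8 + 1 - 3))*4 = (2*(-1)*6)*4 = -12*4 = -48)
p² = (-48)² = 2304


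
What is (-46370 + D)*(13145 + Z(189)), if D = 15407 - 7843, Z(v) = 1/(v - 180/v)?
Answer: -2014404946556/3949 ≈ -5.1011e+8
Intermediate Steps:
D = 7564
(-46370 + D)*(13145 + Z(189)) = (-46370 + 7564)*(13145 + 189/(-180 + 189**2)) = -38806*(13145 + 189/(-180 + 35721)) = -38806*(13145 + 189/35541) = -38806*(13145 + 189*(1/35541)) = -38806*(13145 + 21/3949) = -38806*51909626/3949 = -2014404946556/3949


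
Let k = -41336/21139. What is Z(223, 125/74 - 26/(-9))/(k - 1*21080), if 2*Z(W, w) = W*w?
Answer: -14372976853/593607739392 ≈ -0.024213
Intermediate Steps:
k = -41336/21139 (k = -41336*1/21139 = -41336/21139 ≈ -1.9554)
Z(W, w) = W*w/2 (Z(W, w) = (W*w)/2 = W*w/2)
Z(223, 125/74 - 26/(-9))/(k - 1*21080) = ((½)*223*(125/74 - 26/(-9)))/(-41336/21139 - 1*21080) = ((½)*223*(125*(1/74) - 26*(-⅑)))/(-41336/21139 - 21080) = ((½)*223*(125/74 + 26/9))/(-445651456/21139) = ((½)*223*(3049/666))*(-21139/445651456) = (679927/1332)*(-21139/445651456) = -14372976853/593607739392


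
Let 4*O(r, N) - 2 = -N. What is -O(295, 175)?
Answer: 173/4 ≈ 43.250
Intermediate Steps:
O(r, N) = 1/2 - N/4 (O(r, N) = 1/2 + (-N)/4 = 1/2 - N/4)
-O(295, 175) = -(1/2 - 1/4*175) = -(1/2 - 175/4) = -1*(-173/4) = 173/4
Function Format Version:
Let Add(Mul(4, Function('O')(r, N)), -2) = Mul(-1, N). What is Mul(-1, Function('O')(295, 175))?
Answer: Rational(173, 4) ≈ 43.250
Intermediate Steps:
Function('O')(r, N) = Add(Rational(1, 2), Mul(Rational(-1, 4), N)) (Function('O')(r, N) = Add(Rational(1, 2), Mul(Rational(1, 4), Mul(-1, N))) = Add(Rational(1, 2), Mul(Rational(-1, 4), N)))
Mul(-1, Function('O')(295, 175)) = Mul(-1, Add(Rational(1, 2), Mul(Rational(-1, 4), 175))) = Mul(-1, Add(Rational(1, 2), Rational(-175, 4))) = Mul(-1, Rational(-173, 4)) = Rational(173, 4)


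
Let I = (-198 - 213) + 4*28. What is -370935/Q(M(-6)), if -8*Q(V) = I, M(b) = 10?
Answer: -2967480/299 ≈ -9924.7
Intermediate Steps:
I = -299 (I = -411 + 112 = -299)
Q(V) = 299/8 (Q(V) = -⅛*(-299) = 299/8)
-370935/Q(M(-6)) = -370935/299/8 = -370935*8/299 = -2967480/299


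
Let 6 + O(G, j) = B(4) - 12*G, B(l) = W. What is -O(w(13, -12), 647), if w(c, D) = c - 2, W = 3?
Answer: 135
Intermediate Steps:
w(c, D) = -2 + c
B(l) = 3
O(G, j) = -3 - 12*G (O(G, j) = -6 + (3 - 12*G) = -3 - 12*G)
-O(w(13, -12), 647) = -(-3 - 12*(-2 + 13)) = -(-3 - 12*11) = -(-3 - 132) = -1*(-135) = 135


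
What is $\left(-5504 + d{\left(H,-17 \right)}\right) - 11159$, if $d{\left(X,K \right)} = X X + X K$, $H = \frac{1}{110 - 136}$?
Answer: $- \frac{11263745}{676} \approx -16662.0$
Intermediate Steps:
$H = - \frac{1}{26}$ ($H = \frac{1}{-26} = - \frac{1}{26} \approx -0.038462$)
$d{\left(X,K \right)} = X^{2} + K X$
$\left(-5504 + d{\left(H,-17 \right)}\right) - 11159 = \left(-5504 - \frac{-17 - \frac{1}{26}}{26}\right) - 11159 = \left(-5504 - - \frac{443}{676}\right) - 11159 = \left(-5504 + \frac{443}{676}\right) - 11159 = - \frac{3720261}{676} - 11159 = - \frac{11263745}{676}$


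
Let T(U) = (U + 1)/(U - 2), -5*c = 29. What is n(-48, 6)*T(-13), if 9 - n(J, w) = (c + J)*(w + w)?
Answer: 13092/25 ≈ 523.68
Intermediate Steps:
c = -29/5 (c = -1/5*29 = -29/5 ≈ -5.8000)
n(J, w) = 9 - 2*w*(-29/5 + J) (n(J, w) = 9 - (-29/5 + J)*(w + w) = 9 - (-29/5 + J)*2*w = 9 - 2*w*(-29/5 + J))
T(U) = (1 + U)/(-2 + U)
n(-48, 6)*T(-13) = (9 + (58/5)*6 - 2*(-48)*6)*((1 - 13)/(-2 - 13)) = (9 + 348/5 + 576)*(-12/(-15)) = 3273*(-1/15*(-12))/5 = (3273/5)*(4/5) = 13092/25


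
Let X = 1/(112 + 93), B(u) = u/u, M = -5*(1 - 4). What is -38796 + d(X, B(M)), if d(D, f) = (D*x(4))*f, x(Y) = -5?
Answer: -1590637/41 ≈ -38796.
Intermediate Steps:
M = 15 (M = -5*(-3) = 15)
B(u) = 1
X = 1/205 ≈ 0.0048781
d(D, f) = -5*D*f (d(D, f) = (D*(-5))*f = (-5*D)*f = -5*D*f)
-38796 + d(X, B(M)) = -38796 - 5*1/205*1 = -38796 - 1/41 = -1590637/41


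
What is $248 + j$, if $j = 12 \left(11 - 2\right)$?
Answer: $356$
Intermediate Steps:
$j = 108$ ($j = 12 \cdot 9 = 108$)
$248 + j = 248 + 108 = 356$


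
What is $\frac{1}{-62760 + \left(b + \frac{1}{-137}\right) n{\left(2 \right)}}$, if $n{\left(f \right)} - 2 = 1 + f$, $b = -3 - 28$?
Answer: $- \frac{137}{8619360} \approx -1.5894 \cdot 10^{-5}$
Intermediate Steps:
$b = -31$ ($b = -3 - 28 = -31$)
$n{\left(f \right)} = 3 + f$ ($n{\left(f \right)} = 2 + \left(1 + f\right) = 3 + f$)
$\frac{1}{-62760 + \left(b + \frac{1}{-137}\right) n{\left(2 \right)}} = \frac{1}{-62760 + \left(-31 + \frac{1}{-137}\right) \left(3 + 2\right)} = \frac{1}{-62760 + \left(-31 - \frac{1}{137}\right) 5} = \frac{1}{-62760 - \frac{21240}{137}} = \frac{1}{- \frac{8619360}{137}} = - \frac{137}{8619360}$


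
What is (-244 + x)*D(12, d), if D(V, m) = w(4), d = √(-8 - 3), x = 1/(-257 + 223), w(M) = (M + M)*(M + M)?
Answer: -265504/17 ≈ -15618.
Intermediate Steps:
w(M) = 4*M² (w(M) = (2*M)*(2*M) = 4*M²)
x = -1/34 (x = 1/(-34) = -1/34 ≈ -0.029412)
d = I*√11 (d = √(-11) = I*√11 ≈ 3.3166*I)
D(V, m) = 64 (D(V, m) = 4*4² = 4*16 = 64)
(-244 + x)*D(12, d) = (-244 - 1/34)*64 = -8297/34*64 = -265504/17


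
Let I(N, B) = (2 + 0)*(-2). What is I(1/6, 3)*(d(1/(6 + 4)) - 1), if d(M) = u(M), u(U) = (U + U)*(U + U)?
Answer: 96/25 ≈ 3.8400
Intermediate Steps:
I(N, B) = -4 (I(N, B) = 2*(-2) = -4)
u(U) = 4*U² (u(U) = (2*U)*(2*U) = 4*U²)
d(M) = 4*M²
I(1/6, 3)*(d(1/(6 + 4)) - 1) = -4*(4*(1/(6 + 4))² - 1) = -4*(4*(1/10)² - 1) = -4*(4*(⅒)² - 1) = -4*(4*(1/100) - 1) = -4*(1/25 - 1) = -4*(-24/25) = 96/25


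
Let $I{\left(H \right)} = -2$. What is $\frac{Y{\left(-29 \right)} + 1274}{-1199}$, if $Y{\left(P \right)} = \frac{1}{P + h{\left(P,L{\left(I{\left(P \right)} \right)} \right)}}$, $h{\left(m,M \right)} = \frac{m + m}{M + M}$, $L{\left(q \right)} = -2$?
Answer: $- \frac{36944}{34771} \approx -1.0625$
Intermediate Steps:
$h{\left(m,M \right)} = \frac{m}{M}$ ($h{\left(m,M \right)} = \frac{2 m}{2 M} = 2 m \frac{1}{2 M} = \frac{m}{M}$)
$Y{\left(P \right)} = \frac{2}{P}$ ($Y{\left(P \right)} = \frac{1}{P + \frac{P}{-2}} = \frac{1}{P + P \left(- \frac{1}{2}\right)} = \frac{1}{P - \frac{P}{2}} = \frac{1}{\frac{1}{2} P} = \frac{2}{P}$)
$\frac{Y{\left(-29 \right)} + 1274}{-1199} = \frac{\frac{2}{-29} + 1274}{-1199} = \left(2 \left(- \frac{1}{29}\right) + 1274\right) \left(- \frac{1}{1199}\right) = \left(- \frac{2}{29} + 1274\right) \left(- \frac{1}{1199}\right) = \frac{36944}{29} \left(- \frac{1}{1199}\right) = - \frac{36944}{34771}$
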